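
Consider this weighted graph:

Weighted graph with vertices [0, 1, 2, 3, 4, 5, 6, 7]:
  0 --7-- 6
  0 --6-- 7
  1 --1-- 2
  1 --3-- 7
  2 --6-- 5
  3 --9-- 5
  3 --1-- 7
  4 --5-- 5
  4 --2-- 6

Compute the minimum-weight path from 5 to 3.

Using Dijkstra's algorithm from vertex 5:
Shortest path: 5 -> 3
Total weight: 9 = 9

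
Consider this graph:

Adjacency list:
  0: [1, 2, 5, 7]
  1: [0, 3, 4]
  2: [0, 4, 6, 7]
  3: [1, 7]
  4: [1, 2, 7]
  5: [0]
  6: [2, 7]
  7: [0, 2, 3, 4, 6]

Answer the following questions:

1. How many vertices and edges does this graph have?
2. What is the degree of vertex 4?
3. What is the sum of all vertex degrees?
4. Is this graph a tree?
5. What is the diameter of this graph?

Count: 8 vertices, 12 edges.
Vertex 4 has neighbors [1, 2, 7], degree = 3.
Handshaking lemma: 2 * 12 = 24.
A tree on 8 vertices has 7 edges. This graph has 12 edges (5 extra). Not a tree.
Diameter (longest shortest path) = 3.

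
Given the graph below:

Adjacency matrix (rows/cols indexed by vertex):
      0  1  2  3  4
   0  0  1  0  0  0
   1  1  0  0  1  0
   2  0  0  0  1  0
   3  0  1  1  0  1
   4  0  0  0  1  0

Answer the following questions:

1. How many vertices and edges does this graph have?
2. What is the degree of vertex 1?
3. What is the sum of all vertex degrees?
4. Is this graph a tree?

Count: 5 vertices, 4 edges.
Vertex 1 has neighbors [0, 3], degree = 2.
Handshaking lemma: 2 * 4 = 8.
A graph is a tree iff it is connected and has exactly n-1 edges. This graph is connected (all 5 vertices in one component) and has 5-1 = 4 edges. It is a tree.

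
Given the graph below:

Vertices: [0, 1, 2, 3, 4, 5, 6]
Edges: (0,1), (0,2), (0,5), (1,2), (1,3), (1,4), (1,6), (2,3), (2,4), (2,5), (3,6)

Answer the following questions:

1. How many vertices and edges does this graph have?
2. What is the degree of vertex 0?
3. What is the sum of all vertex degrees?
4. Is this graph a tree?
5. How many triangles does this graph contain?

Count: 7 vertices, 11 edges.
Vertex 0 has neighbors [1, 2, 5], degree = 3.
Handshaking lemma: 2 * 11 = 22.
A tree on 7 vertices has 6 edges. This graph has 11 edges (5 extra). Not a tree.
Number of triangles = 5.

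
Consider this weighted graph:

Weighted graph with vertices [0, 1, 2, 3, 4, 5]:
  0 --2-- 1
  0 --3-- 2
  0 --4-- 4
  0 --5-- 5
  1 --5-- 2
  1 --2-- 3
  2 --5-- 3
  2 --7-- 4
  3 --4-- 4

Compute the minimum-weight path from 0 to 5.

Using Dijkstra's algorithm from vertex 0:
Shortest path: 0 -> 5
Total weight: 5 = 5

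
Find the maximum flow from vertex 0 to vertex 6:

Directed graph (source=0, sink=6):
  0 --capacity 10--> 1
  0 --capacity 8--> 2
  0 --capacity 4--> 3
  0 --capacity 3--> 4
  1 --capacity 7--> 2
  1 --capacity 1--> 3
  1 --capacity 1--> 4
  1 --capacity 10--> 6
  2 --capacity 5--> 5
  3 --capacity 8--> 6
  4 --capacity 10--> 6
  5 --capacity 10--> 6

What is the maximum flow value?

Computing max flow:
  Flow on (0->1): 10/10
  Flow on (0->2): 5/8
  Flow on (0->3): 4/4
  Flow on (0->4): 3/3
  Flow on (1->6): 10/10
  Flow on (2->5): 5/5
  Flow on (3->6): 4/8
  Flow on (4->6): 3/10
  Flow on (5->6): 5/10
Maximum flow = 22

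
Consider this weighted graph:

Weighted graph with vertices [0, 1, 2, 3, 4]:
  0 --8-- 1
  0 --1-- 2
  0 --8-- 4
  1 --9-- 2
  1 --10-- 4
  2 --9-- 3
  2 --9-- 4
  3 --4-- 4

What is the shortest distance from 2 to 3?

Using Dijkstra's algorithm from vertex 2:
Shortest path: 2 -> 3
Total weight: 9 = 9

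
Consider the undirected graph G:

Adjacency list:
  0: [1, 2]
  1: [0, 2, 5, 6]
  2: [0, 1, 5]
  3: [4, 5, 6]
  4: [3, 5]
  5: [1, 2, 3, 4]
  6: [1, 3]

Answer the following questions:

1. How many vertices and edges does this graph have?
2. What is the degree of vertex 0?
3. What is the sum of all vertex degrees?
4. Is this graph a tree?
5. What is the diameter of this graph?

Count: 7 vertices, 10 edges.
Vertex 0 has neighbors [1, 2], degree = 2.
Handshaking lemma: 2 * 10 = 20.
A tree on 7 vertices has 6 edges. This graph has 10 edges (4 extra). Not a tree.
Diameter (longest shortest path) = 3.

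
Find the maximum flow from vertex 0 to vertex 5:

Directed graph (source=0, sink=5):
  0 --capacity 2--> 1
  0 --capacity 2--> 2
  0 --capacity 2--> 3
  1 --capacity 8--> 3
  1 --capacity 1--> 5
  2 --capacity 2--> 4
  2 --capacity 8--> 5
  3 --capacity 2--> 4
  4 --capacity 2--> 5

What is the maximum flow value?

Computing max flow:
  Flow on (0->1): 1/2
  Flow on (0->2): 2/2
  Flow on (0->3): 2/2
  Flow on (1->5): 1/1
  Flow on (2->5): 2/8
  Flow on (3->4): 2/2
  Flow on (4->5): 2/2
Maximum flow = 5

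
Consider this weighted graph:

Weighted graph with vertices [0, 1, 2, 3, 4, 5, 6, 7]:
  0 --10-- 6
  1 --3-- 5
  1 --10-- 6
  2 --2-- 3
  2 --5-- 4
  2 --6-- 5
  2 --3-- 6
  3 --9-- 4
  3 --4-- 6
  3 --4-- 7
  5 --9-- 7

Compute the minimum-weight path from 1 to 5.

Using Dijkstra's algorithm from vertex 1:
Shortest path: 1 -> 5
Total weight: 3 = 3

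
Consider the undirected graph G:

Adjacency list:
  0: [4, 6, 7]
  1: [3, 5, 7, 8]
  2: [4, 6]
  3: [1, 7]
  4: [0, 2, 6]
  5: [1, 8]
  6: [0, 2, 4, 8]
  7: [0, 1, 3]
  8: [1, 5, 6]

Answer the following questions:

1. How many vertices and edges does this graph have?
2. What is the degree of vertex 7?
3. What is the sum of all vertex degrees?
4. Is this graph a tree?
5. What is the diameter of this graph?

Count: 9 vertices, 13 edges.
Vertex 7 has neighbors [0, 1, 3], degree = 3.
Handshaking lemma: 2 * 13 = 26.
A tree on 9 vertices has 8 edges. This graph has 13 edges (5 extra). Not a tree.
Diameter (longest shortest path) = 4.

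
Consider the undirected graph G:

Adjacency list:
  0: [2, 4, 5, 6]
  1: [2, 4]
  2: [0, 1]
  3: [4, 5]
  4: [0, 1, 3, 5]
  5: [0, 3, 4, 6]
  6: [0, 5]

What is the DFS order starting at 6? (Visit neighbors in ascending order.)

DFS from vertex 6 (neighbors processed in ascending order):
Visit order: 6, 0, 2, 1, 4, 3, 5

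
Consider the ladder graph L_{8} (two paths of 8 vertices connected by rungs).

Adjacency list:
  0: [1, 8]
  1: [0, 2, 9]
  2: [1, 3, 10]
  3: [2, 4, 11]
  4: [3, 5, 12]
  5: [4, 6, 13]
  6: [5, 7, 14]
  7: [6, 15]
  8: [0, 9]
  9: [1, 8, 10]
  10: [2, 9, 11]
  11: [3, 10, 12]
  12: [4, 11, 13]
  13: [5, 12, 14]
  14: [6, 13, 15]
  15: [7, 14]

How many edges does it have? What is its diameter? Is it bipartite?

Ladder graph L_{8}: 8 rungs + 2 * (8-1) path edges = 8 + 14 = 22 edges.
Diameter = 8.
Ladder graphs are bipartite (alternating coloring along each path).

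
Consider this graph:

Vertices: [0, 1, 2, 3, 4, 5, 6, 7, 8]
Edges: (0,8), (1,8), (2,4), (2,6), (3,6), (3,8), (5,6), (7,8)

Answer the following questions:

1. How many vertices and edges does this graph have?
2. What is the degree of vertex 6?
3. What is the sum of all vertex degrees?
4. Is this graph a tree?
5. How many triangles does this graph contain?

Count: 9 vertices, 8 edges.
Vertex 6 has neighbors [2, 3, 5], degree = 3.
Handshaking lemma: 2 * 8 = 16.
A graph is a tree iff it is connected and has exactly n-1 edges. This graph is connected (all 9 vertices in one component) and has 9-1 = 8 edges. It is a tree.
Number of triangles = 0.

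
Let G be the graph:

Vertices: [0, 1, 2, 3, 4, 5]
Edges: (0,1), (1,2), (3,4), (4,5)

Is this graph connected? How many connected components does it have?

Checking connectivity: the graph has 2 connected component(s).
Components: [[0, 1, 2], [3, 4, 5]]. The graph is NOT connected.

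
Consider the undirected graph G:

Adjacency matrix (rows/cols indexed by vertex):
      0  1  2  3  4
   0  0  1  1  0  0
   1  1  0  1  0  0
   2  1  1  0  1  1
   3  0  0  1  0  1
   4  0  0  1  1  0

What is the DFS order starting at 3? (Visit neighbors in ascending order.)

DFS from vertex 3 (neighbors processed in ascending order):
Visit order: 3, 2, 0, 1, 4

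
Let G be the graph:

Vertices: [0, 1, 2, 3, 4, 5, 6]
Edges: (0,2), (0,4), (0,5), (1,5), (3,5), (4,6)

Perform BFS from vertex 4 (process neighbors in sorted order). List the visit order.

BFS from vertex 4 (neighbors processed in ascending order):
Visit order: 4, 0, 6, 2, 5, 1, 3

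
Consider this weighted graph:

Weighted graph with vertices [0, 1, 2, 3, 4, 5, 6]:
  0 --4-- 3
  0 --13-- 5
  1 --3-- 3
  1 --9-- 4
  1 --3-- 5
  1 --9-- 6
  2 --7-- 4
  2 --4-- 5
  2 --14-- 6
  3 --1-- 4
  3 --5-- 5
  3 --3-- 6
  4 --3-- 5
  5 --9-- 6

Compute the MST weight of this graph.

Applying Kruskal's algorithm (sort edges by weight, add if no cycle):
  Add (3,4) w=1
  Add (1,5) w=3
  Add (1,3) w=3
  Add (3,6) w=3
  Skip (4,5) w=3 (creates cycle)
  Add (0,3) w=4
  Add (2,5) w=4
  Skip (3,5) w=5 (creates cycle)
  Skip (2,4) w=7 (creates cycle)
  Skip (1,4) w=9 (creates cycle)
  Skip (1,6) w=9 (creates cycle)
  Skip (5,6) w=9 (creates cycle)
  Skip (0,5) w=13 (creates cycle)
  Skip (2,6) w=14 (creates cycle)
MST weight = 18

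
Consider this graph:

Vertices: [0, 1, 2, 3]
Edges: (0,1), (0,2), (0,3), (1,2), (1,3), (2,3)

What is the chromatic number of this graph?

The graph has a maximum clique of size 4 (lower bound on chromatic number).
A valid 4-coloring: {0: 0, 1: 1, 2: 2, 3: 3}.
Chromatic number = 4.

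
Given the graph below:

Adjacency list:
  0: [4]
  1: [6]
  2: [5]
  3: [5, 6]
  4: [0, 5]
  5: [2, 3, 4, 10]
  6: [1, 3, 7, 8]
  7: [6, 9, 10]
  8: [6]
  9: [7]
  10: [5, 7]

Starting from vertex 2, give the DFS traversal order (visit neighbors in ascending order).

DFS from vertex 2 (neighbors processed in ascending order):
Visit order: 2, 5, 3, 6, 1, 7, 9, 10, 8, 4, 0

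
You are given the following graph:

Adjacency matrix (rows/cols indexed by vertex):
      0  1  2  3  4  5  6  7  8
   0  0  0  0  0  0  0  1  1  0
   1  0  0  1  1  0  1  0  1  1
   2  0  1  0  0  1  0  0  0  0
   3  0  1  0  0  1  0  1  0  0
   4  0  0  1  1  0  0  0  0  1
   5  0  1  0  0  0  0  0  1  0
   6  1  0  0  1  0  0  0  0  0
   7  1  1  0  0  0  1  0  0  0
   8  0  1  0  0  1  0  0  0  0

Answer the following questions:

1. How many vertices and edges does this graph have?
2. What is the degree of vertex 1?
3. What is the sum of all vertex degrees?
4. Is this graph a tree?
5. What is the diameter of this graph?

Count: 9 vertices, 12 edges.
Vertex 1 has neighbors [2, 3, 5, 7, 8], degree = 5.
Handshaking lemma: 2 * 12 = 24.
A tree on 9 vertices has 8 edges. This graph has 12 edges (4 extra). Not a tree.
Diameter (longest shortest path) = 3.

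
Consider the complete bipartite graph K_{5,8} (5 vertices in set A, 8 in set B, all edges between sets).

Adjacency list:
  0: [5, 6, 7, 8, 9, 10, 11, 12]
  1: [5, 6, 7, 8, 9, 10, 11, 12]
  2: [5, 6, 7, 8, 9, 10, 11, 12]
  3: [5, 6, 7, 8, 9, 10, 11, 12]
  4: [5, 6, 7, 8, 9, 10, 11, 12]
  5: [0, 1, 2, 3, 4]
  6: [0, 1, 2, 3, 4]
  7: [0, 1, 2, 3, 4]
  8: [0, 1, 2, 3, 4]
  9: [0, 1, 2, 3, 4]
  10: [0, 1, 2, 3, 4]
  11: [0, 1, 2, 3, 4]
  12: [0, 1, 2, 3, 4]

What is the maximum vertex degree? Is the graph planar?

Set-A vertices have degree 8; set-B vertices have degree 5. Maximum degree = max(5,8) = 8.
K_{5,8} contains K_{3,3} as a subgraph (since both sides have >= 3 vertices); by Kuratowski's theorem it is not planar.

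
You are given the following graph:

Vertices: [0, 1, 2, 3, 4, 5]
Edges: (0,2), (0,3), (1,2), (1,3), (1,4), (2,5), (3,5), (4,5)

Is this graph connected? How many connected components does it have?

Checking connectivity: the graph has 1 connected component(s).
All vertices are reachable from each other. The graph IS connected.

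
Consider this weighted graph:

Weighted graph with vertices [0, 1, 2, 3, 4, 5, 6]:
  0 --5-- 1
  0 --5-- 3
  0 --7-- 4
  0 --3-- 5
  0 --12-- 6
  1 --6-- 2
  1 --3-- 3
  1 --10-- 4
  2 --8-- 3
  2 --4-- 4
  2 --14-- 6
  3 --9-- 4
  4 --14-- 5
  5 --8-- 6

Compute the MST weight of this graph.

Applying Kruskal's algorithm (sort edges by weight, add if no cycle):
  Add (0,5) w=3
  Add (1,3) w=3
  Add (2,4) w=4
  Add (0,1) w=5
  Skip (0,3) w=5 (creates cycle)
  Add (1,2) w=6
  Skip (0,4) w=7 (creates cycle)
  Skip (2,3) w=8 (creates cycle)
  Add (5,6) w=8
  Skip (3,4) w=9 (creates cycle)
  Skip (1,4) w=10 (creates cycle)
  Skip (0,6) w=12 (creates cycle)
  Skip (2,6) w=14 (creates cycle)
  Skip (4,5) w=14 (creates cycle)
MST weight = 29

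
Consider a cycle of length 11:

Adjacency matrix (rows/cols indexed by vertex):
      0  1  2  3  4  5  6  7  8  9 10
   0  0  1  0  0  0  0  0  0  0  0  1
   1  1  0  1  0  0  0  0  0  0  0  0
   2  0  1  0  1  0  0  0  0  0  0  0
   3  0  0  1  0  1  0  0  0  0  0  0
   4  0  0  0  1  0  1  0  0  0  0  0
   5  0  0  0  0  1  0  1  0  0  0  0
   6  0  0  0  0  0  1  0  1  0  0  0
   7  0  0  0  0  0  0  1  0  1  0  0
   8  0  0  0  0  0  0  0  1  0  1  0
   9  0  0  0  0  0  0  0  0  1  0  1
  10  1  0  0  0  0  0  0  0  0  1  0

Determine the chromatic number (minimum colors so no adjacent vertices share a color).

This is an odd cycle (C_11). Odd cycles are not bipartite (any 2-coloring forces two adjacent vertices to match), and 3 colors suffice.
Chromatic number = 3.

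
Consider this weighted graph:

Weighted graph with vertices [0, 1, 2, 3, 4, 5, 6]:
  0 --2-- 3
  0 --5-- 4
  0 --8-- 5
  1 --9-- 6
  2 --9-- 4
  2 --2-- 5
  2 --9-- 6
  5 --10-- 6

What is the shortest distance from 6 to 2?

Using Dijkstra's algorithm from vertex 6:
Shortest path: 6 -> 2
Total weight: 9 = 9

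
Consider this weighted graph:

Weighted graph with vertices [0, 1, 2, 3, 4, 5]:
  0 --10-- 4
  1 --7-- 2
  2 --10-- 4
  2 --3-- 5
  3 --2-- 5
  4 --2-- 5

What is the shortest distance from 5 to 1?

Using Dijkstra's algorithm from vertex 5:
Shortest path: 5 -> 2 -> 1
Total weight: 3 + 7 = 10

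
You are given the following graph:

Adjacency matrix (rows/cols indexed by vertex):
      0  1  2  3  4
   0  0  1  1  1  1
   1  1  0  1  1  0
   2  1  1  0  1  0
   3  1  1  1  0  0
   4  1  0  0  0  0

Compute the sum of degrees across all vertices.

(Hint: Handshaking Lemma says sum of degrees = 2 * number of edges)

Count edges: 7 edges.
By Handshaking Lemma: sum of degrees = 2 * 7 = 14.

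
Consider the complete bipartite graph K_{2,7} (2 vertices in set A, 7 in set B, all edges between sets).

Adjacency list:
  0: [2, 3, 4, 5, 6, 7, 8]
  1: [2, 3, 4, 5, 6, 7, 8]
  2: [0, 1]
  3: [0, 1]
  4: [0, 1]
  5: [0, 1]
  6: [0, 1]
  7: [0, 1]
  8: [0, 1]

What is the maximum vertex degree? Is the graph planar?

Set-A vertices have degree 7; set-B vertices have degree 2. Maximum degree = max(2,7) = 7.
min(2,7) <= 2, so K_{2,7} avoids a K_{3,3} subdivision and is planar.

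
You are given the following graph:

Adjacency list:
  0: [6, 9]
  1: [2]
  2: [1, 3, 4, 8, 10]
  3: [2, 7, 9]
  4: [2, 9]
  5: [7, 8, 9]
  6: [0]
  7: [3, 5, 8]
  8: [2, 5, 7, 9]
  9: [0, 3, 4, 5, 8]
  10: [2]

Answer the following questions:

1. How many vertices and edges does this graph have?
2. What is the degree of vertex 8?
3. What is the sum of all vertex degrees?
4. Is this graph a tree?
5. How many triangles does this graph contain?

Count: 11 vertices, 15 edges.
Vertex 8 has neighbors [2, 5, 7, 9], degree = 4.
Handshaking lemma: 2 * 15 = 30.
A tree on 11 vertices has 10 edges. This graph has 15 edges (5 extra). Not a tree.
Number of triangles = 2.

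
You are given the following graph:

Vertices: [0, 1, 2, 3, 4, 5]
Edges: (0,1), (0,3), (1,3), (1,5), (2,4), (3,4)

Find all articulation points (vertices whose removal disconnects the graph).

An articulation point is a vertex whose removal disconnects the graph.
Articulation points: [1, 3, 4]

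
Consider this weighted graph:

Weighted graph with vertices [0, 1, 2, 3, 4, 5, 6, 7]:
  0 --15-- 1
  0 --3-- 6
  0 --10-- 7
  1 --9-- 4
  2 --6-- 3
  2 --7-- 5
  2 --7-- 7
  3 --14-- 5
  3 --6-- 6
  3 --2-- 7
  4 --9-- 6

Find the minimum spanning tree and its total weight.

Applying Kruskal's algorithm (sort edges by weight, add if no cycle):
  Add (3,7) w=2
  Add (0,6) w=3
  Add (2,3) w=6
  Add (3,6) w=6
  Add (2,5) w=7
  Skip (2,7) w=7 (creates cycle)
  Add (1,4) w=9
  Add (4,6) w=9
  Skip (0,7) w=10 (creates cycle)
  Skip (3,5) w=14 (creates cycle)
  Skip (0,1) w=15 (creates cycle)
MST weight = 42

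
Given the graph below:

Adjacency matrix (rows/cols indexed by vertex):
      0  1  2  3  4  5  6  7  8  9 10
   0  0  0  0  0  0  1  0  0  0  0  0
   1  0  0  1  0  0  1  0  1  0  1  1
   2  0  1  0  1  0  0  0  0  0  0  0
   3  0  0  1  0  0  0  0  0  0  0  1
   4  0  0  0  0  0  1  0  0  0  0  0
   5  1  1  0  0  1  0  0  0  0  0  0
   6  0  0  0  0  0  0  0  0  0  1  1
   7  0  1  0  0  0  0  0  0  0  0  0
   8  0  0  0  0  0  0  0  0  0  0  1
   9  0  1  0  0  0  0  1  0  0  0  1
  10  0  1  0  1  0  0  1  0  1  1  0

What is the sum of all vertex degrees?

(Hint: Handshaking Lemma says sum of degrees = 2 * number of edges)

Count edges: 13 edges.
By Handshaking Lemma: sum of degrees = 2 * 13 = 26.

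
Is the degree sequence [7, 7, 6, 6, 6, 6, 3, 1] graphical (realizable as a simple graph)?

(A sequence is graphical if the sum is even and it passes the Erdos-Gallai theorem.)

Sum of degrees = 42. Sum is even but fails Erdos-Gallai. The sequence is NOT graphical.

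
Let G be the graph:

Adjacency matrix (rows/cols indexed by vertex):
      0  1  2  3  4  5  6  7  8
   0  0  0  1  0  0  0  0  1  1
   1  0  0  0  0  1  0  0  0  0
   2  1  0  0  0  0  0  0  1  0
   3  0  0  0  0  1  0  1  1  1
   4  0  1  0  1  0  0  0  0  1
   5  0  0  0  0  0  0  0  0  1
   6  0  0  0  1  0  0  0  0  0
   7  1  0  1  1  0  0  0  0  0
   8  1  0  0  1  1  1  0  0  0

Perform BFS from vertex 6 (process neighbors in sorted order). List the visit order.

BFS from vertex 6 (neighbors processed in ascending order):
Visit order: 6, 3, 4, 7, 8, 1, 0, 2, 5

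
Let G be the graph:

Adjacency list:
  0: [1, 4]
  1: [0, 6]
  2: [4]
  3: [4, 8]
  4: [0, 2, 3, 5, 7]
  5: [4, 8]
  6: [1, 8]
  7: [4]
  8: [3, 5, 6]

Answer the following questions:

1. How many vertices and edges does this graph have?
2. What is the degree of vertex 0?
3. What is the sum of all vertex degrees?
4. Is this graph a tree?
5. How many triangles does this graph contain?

Count: 9 vertices, 10 edges.
Vertex 0 has neighbors [1, 4], degree = 2.
Handshaking lemma: 2 * 10 = 20.
A tree on 9 vertices has 8 edges. This graph has 10 edges (2 extra). Not a tree.
Number of triangles = 0.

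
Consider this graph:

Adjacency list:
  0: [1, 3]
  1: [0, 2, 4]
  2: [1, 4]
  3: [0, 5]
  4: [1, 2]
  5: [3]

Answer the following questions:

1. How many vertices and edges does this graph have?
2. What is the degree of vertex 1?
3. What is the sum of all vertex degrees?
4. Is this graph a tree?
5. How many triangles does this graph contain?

Count: 6 vertices, 6 edges.
Vertex 1 has neighbors [0, 2, 4], degree = 3.
Handshaking lemma: 2 * 6 = 12.
A tree on 6 vertices has 5 edges. This graph has 6 edges (1 extra). Not a tree.
Number of triangles = 1.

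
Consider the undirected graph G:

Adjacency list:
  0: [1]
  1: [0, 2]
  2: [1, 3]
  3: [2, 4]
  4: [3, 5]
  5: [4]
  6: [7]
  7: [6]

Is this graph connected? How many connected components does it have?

Checking connectivity: the graph has 2 connected component(s).
Components: [[0, 1, 2, 3, 4, 5], [6, 7]]. The graph is NOT connected.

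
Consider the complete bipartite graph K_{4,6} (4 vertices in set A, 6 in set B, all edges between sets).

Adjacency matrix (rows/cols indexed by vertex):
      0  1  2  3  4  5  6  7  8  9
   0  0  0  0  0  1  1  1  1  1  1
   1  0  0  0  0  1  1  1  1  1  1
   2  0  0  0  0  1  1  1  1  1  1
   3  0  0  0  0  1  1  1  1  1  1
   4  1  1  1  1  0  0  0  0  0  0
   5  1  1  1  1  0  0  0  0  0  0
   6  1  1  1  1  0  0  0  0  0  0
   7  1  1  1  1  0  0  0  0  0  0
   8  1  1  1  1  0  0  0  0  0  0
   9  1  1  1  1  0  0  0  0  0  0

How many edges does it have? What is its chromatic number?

K_{4,6} has 4 * 6 = 24 edges.
Bipartite graphs have chromatic number 2 (color each partition differently).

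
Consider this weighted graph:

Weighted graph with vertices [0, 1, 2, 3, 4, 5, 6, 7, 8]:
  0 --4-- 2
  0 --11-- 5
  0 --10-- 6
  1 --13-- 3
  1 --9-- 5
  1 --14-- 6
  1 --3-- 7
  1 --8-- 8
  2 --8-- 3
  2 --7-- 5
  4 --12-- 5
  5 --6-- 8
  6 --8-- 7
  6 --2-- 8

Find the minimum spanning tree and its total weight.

Applying Kruskal's algorithm (sort edges by weight, add if no cycle):
  Add (6,8) w=2
  Add (1,7) w=3
  Add (0,2) w=4
  Add (5,8) w=6
  Add (2,5) w=7
  Add (1,8) w=8
  Add (2,3) w=8
  Skip (6,7) w=8 (creates cycle)
  Skip (1,5) w=9 (creates cycle)
  Skip (0,6) w=10 (creates cycle)
  Skip (0,5) w=11 (creates cycle)
  Add (4,5) w=12
  Skip (1,3) w=13 (creates cycle)
  Skip (1,6) w=14 (creates cycle)
MST weight = 50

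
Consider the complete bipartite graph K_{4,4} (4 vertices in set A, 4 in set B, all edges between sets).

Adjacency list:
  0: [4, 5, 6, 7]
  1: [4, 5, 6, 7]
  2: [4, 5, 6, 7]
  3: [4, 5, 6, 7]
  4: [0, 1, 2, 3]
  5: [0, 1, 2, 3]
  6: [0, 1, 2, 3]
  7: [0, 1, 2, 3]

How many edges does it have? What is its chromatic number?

K_{4,4} has 4 * 4 = 16 edges.
Bipartite graphs have chromatic number 2 (color each partition differently).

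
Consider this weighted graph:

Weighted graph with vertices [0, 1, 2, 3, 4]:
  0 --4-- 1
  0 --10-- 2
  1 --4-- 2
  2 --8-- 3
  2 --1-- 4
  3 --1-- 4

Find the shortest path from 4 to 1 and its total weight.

Using Dijkstra's algorithm from vertex 4:
Shortest path: 4 -> 2 -> 1
Total weight: 1 + 4 = 5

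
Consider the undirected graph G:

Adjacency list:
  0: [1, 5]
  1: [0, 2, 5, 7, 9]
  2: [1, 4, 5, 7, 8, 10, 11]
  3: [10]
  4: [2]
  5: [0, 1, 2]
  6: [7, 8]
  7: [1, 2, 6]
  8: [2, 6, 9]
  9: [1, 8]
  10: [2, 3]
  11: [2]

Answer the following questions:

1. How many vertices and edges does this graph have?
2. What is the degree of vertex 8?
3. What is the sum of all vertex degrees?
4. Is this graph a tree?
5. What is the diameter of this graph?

Count: 12 vertices, 16 edges.
Vertex 8 has neighbors [2, 6, 9], degree = 3.
Handshaking lemma: 2 * 16 = 32.
A tree on 12 vertices has 11 edges. This graph has 16 edges (5 extra). Not a tree.
Diameter (longest shortest path) = 4.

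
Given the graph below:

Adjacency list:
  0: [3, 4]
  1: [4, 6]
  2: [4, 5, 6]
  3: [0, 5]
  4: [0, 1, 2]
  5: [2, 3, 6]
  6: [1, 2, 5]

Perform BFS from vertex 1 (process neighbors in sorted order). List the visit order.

BFS from vertex 1 (neighbors processed in ascending order):
Visit order: 1, 4, 6, 0, 2, 5, 3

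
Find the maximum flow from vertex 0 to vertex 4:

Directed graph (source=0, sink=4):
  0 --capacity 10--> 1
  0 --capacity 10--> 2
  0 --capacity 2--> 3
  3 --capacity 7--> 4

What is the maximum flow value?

Computing max flow:
  Flow on (0->3): 2/2
  Flow on (3->4): 2/7
Maximum flow = 2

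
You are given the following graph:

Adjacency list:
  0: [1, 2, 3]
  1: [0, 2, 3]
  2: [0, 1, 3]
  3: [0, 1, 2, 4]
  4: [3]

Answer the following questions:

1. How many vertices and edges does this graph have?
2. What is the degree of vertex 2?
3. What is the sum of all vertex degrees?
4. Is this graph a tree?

Count: 5 vertices, 7 edges.
Vertex 2 has neighbors [0, 1, 3], degree = 3.
Handshaking lemma: 2 * 7 = 14.
A tree on 5 vertices has 4 edges. This graph has 7 edges (3 extra). Not a tree.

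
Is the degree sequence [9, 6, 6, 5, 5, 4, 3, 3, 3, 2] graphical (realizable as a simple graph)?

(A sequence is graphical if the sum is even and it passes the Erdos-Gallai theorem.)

Sum of degrees = 46. Sum is even and passes Erdos-Gallai. The sequence IS graphical.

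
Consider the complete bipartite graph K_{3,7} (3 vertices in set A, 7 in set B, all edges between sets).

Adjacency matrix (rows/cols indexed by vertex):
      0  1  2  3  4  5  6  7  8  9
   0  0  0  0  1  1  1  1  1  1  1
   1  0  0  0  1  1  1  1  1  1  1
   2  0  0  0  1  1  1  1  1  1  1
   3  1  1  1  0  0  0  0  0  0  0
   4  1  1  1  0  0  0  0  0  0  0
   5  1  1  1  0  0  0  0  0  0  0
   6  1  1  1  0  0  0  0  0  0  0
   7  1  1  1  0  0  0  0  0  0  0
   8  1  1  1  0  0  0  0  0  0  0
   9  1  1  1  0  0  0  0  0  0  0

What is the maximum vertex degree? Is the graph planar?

Set-A vertices have degree 7; set-B vertices have degree 3. Maximum degree = max(3,7) = 7.
K_{3,7} contains K_{3,3} as a subgraph (since both sides have >= 3 vertices); by Kuratowski's theorem it is not planar.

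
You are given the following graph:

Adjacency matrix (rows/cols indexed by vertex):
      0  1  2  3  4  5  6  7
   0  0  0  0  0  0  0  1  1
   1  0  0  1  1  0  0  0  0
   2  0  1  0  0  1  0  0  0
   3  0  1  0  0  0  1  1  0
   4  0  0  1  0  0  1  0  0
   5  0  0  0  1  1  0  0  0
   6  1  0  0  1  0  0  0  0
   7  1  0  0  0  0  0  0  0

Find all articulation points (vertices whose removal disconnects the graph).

An articulation point is a vertex whose removal disconnects the graph.
Articulation points: [0, 3, 6]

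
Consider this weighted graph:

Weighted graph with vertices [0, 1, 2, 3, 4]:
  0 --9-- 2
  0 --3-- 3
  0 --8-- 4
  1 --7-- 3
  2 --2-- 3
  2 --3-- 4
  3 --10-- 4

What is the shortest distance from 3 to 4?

Using Dijkstra's algorithm from vertex 3:
Shortest path: 3 -> 2 -> 4
Total weight: 2 + 3 = 5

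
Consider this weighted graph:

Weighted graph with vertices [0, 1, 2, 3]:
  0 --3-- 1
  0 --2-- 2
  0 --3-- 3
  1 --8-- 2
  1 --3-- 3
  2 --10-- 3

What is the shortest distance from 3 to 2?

Using Dijkstra's algorithm from vertex 3:
Shortest path: 3 -> 0 -> 2
Total weight: 3 + 2 = 5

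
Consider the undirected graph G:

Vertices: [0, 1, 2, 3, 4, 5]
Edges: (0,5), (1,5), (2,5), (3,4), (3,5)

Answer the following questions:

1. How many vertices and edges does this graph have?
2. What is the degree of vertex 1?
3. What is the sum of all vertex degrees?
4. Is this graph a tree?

Count: 6 vertices, 5 edges.
Vertex 1 has neighbors [5], degree = 1.
Handshaking lemma: 2 * 5 = 10.
A graph is a tree iff it is connected and has exactly n-1 edges. This graph is connected (all 6 vertices in one component) and has 6-1 = 5 edges. It is a tree.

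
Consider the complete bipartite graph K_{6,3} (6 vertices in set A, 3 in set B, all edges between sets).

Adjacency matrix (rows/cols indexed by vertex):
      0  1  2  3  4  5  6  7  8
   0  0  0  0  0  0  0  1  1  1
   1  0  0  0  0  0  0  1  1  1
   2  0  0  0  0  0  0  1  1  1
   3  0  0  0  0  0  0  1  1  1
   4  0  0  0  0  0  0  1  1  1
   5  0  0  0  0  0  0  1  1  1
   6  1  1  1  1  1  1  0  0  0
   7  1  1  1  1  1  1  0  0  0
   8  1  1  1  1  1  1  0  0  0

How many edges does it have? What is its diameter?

K_{6,3} has 6 * 3 = 18 edges.
Any vertex reaches any opposite-side vertex in 1 step; same-side vertices reach in 2 steps via any opposite-side vertex.
Diameter = 2.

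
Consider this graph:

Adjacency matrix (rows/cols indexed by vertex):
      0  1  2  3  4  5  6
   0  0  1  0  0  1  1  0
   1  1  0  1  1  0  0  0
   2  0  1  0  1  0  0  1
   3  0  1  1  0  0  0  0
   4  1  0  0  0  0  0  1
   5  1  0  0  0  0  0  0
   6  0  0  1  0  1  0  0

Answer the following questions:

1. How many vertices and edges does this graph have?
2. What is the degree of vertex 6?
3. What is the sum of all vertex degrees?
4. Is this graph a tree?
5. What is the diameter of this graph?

Count: 7 vertices, 8 edges.
Vertex 6 has neighbors [2, 4], degree = 2.
Handshaking lemma: 2 * 8 = 16.
A tree on 7 vertices has 6 edges. This graph has 8 edges (2 extra). Not a tree.
Diameter (longest shortest path) = 3.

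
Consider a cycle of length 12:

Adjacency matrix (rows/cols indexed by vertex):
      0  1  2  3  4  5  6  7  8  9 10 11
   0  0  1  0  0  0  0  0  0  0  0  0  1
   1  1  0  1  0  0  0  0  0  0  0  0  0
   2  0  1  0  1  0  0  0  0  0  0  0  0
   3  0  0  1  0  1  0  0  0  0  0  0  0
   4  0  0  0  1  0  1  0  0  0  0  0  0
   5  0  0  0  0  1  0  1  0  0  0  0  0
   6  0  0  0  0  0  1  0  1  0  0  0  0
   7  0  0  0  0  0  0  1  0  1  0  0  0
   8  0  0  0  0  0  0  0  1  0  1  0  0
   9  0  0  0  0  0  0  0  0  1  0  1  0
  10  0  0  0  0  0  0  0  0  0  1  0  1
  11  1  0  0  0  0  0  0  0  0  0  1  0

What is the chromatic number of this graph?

This is an even cycle (C_12). Even cycles are bipartite.
Chromatic number = 2.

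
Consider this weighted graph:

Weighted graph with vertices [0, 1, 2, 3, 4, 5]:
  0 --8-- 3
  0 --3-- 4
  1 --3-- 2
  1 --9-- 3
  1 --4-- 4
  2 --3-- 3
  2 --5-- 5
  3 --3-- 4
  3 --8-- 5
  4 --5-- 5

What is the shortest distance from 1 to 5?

Using Dijkstra's algorithm from vertex 1:
Shortest path: 1 -> 2 -> 5
Total weight: 3 + 5 = 8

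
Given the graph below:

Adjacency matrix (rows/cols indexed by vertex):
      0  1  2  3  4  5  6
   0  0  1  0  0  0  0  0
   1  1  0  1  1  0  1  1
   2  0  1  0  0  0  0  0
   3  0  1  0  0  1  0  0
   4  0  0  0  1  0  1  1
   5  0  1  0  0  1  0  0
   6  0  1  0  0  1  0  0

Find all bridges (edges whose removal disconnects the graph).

A bridge is an edge whose removal increases the number of connected components.
Bridges found: (0,1), (1,2)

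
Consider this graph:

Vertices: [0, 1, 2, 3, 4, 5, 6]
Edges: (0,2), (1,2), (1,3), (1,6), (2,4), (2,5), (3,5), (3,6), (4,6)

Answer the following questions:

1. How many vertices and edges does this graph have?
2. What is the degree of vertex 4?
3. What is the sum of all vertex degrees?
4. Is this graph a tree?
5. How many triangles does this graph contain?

Count: 7 vertices, 9 edges.
Vertex 4 has neighbors [2, 6], degree = 2.
Handshaking lemma: 2 * 9 = 18.
A tree on 7 vertices has 6 edges. This graph has 9 edges (3 extra). Not a tree.
Number of triangles = 1.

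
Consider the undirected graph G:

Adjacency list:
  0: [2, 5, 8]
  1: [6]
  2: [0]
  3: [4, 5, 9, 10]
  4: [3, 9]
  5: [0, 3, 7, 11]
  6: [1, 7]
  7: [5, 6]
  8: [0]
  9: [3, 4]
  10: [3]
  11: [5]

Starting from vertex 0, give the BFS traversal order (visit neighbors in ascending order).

BFS from vertex 0 (neighbors processed in ascending order):
Visit order: 0, 2, 5, 8, 3, 7, 11, 4, 9, 10, 6, 1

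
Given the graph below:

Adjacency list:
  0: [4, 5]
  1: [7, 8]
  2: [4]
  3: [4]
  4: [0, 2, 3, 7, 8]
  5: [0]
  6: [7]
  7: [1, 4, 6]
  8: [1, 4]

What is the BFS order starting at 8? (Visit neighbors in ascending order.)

BFS from vertex 8 (neighbors processed in ascending order):
Visit order: 8, 1, 4, 7, 0, 2, 3, 6, 5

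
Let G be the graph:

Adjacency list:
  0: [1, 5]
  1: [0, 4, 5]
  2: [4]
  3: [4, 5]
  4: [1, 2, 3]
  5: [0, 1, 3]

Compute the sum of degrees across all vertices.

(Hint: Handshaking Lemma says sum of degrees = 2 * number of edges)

Count edges: 7 edges.
By Handshaking Lemma: sum of degrees = 2 * 7 = 14.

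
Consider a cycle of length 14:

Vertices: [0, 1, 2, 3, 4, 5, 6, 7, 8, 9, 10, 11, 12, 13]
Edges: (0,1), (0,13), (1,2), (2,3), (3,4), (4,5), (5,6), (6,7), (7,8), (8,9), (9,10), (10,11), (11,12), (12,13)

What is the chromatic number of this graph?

This is an even cycle (C_14). Even cycles are bipartite.
Chromatic number = 2.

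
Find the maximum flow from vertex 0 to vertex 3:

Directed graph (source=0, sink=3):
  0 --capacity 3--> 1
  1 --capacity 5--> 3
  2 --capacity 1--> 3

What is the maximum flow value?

Computing max flow:
  Flow on (0->1): 3/3
  Flow on (1->3): 3/5
Maximum flow = 3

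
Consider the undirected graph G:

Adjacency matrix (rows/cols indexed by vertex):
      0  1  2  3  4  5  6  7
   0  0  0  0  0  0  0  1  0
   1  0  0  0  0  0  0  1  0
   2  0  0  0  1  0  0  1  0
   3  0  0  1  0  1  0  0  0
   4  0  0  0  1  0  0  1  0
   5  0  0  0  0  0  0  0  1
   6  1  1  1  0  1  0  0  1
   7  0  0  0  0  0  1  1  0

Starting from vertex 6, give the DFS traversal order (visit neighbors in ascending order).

DFS from vertex 6 (neighbors processed in ascending order):
Visit order: 6, 0, 1, 2, 3, 4, 7, 5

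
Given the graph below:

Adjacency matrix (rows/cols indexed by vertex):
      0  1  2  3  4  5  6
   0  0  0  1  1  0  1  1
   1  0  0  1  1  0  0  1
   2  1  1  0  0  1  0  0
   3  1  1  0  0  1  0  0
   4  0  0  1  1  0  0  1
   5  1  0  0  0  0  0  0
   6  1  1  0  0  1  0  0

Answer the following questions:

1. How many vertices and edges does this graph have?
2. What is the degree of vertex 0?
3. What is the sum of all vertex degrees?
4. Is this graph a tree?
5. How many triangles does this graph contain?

Count: 7 vertices, 10 edges.
Vertex 0 has neighbors [2, 3, 5, 6], degree = 4.
Handshaking lemma: 2 * 10 = 20.
A tree on 7 vertices has 6 edges. This graph has 10 edges (4 extra). Not a tree.
Number of triangles = 0.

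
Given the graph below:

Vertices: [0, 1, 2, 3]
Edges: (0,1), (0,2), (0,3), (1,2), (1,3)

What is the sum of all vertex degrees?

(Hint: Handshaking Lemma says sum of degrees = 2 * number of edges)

Count edges: 5 edges.
By Handshaking Lemma: sum of degrees = 2 * 5 = 10.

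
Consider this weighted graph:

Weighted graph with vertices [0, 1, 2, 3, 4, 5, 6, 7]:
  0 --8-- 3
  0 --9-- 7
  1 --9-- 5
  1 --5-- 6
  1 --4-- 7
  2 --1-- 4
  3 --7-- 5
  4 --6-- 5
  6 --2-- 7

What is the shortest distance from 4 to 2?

Using Dijkstra's algorithm from vertex 4:
Shortest path: 4 -> 2
Total weight: 1 = 1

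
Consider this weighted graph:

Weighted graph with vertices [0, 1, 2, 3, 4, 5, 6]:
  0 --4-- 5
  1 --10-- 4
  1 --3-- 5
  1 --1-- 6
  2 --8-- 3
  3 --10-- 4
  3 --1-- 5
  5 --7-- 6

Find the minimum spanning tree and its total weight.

Applying Kruskal's algorithm (sort edges by weight, add if no cycle):
  Add (1,6) w=1
  Add (3,5) w=1
  Add (1,5) w=3
  Add (0,5) w=4
  Skip (5,6) w=7 (creates cycle)
  Add (2,3) w=8
  Add (1,4) w=10
  Skip (3,4) w=10 (creates cycle)
MST weight = 27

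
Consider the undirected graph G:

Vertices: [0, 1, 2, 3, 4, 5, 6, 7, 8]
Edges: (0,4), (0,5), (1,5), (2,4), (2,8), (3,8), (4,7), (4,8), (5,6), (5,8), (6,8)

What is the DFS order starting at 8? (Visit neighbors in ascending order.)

DFS from vertex 8 (neighbors processed in ascending order):
Visit order: 8, 2, 4, 0, 5, 1, 6, 7, 3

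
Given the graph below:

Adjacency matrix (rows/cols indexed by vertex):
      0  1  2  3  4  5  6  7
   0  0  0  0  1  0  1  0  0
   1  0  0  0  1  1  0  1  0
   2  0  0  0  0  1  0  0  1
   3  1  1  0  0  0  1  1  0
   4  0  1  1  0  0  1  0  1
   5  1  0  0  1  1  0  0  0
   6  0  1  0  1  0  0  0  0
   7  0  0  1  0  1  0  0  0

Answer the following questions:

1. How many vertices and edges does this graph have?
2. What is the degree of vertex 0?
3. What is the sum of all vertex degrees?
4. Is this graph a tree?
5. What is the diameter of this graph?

Count: 8 vertices, 11 edges.
Vertex 0 has neighbors [3, 5], degree = 2.
Handshaking lemma: 2 * 11 = 22.
A tree on 8 vertices has 7 edges. This graph has 11 edges (4 extra). Not a tree.
Diameter (longest shortest path) = 3.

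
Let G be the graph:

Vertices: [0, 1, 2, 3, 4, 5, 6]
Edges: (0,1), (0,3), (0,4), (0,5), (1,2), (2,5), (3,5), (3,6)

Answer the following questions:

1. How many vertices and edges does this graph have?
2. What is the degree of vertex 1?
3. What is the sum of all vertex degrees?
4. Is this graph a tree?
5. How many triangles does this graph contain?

Count: 7 vertices, 8 edges.
Vertex 1 has neighbors [0, 2], degree = 2.
Handshaking lemma: 2 * 8 = 16.
A tree on 7 vertices has 6 edges. This graph has 8 edges (2 extra). Not a tree.
Number of triangles = 1.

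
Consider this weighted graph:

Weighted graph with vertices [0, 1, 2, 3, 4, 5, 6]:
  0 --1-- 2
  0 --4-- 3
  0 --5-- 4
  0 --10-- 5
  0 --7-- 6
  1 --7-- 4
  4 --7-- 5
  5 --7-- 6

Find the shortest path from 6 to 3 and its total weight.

Using Dijkstra's algorithm from vertex 6:
Shortest path: 6 -> 0 -> 3
Total weight: 7 + 4 = 11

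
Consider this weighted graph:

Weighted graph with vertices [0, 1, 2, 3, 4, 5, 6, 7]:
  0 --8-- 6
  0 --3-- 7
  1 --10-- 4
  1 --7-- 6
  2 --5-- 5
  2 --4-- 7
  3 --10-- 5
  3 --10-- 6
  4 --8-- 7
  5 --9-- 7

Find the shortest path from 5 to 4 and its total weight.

Using Dijkstra's algorithm from vertex 5:
Shortest path: 5 -> 7 -> 4
Total weight: 9 + 8 = 17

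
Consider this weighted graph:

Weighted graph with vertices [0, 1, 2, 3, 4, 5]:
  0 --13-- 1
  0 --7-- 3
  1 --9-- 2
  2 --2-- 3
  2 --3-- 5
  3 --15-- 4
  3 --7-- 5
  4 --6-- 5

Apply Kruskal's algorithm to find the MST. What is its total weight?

Applying Kruskal's algorithm (sort edges by weight, add if no cycle):
  Add (2,3) w=2
  Add (2,5) w=3
  Add (4,5) w=6
  Add (0,3) w=7
  Skip (3,5) w=7 (creates cycle)
  Add (1,2) w=9
  Skip (0,1) w=13 (creates cycle)
  Skip (3,4) w=15 (creates cycle)
MST weight = 27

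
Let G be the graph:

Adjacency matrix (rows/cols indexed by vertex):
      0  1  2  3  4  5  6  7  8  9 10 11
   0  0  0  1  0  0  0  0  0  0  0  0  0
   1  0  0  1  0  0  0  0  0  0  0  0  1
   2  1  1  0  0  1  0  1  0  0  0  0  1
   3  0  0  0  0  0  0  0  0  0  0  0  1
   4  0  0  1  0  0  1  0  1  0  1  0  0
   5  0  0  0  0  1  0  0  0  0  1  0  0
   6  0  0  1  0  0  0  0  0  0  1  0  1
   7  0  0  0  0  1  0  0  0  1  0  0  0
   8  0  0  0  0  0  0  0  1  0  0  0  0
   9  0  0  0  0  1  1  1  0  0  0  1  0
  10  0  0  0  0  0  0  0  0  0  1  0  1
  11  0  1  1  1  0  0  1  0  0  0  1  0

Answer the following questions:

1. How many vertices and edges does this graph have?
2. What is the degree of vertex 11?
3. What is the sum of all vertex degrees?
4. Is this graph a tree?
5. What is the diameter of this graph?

Count: 12 vertices, 16 edges.
Vertex 11 has neighbors [1, 2, 3, 6, 10], degree = 5.
Handshaking lemma: 2 * 16 = 32.
A tree on 12 vertices has 11 edges. This graph has 16 edges (5 extra). Not a tree.
Diameter (longest shortest path) = 5.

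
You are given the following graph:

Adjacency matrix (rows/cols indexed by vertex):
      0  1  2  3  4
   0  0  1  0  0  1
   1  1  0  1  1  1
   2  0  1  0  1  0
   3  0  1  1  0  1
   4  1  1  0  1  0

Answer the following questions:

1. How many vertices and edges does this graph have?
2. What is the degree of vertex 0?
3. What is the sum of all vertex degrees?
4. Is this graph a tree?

Count: 5 vertices, 7 edges.
Vertex 0 has neighbors [1, 4], degree = 2.
Handshaking lemma: 2 * 7 = 14.
A tree on 5 vertices has 4 edges. This graph has 7 edges (3 extra). Not a tree.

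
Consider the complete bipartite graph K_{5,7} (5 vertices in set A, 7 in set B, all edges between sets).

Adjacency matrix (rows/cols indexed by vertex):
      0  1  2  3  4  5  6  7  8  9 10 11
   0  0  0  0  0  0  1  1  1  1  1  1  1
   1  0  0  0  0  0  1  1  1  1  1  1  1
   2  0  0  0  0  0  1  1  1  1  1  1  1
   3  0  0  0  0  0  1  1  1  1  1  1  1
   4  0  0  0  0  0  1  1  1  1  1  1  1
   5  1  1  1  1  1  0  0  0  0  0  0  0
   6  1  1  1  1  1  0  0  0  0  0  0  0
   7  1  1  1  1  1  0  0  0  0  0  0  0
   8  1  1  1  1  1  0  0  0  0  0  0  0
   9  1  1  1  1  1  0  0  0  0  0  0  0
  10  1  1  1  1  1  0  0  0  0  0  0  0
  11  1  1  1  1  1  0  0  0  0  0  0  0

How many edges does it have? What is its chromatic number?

K_{5,7} has 5 * 7 = 35 edges.
Bipartite graphs have chromatic number 2 (color each partition differently).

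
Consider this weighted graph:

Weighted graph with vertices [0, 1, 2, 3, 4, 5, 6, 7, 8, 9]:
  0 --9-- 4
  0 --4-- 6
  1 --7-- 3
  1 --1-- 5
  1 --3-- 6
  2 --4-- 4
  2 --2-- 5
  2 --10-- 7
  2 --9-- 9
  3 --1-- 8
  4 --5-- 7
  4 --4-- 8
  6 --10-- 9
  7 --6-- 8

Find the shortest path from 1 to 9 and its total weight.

Using Dijkstra's algorithm from vertex 1:
Shortest path: 1 -> 5 -> 2 -> 9
Total weight: 1 + 2 + 9 = 12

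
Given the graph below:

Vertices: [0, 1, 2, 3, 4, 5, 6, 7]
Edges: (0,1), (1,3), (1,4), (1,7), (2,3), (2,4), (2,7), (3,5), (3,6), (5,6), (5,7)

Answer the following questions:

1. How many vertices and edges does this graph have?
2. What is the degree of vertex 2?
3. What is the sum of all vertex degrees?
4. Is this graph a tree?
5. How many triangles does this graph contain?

Count: 8 vertices, 11 edges.
Vertex 2 has neighbors [3, 4, 7], degree = 3.
Handshaking lemma: 2 * 11 = 22.
A tree on 8 vertices has 7 edges. This graph has 11 edges (4 extra). Not a tree.
Number of triangles = 1.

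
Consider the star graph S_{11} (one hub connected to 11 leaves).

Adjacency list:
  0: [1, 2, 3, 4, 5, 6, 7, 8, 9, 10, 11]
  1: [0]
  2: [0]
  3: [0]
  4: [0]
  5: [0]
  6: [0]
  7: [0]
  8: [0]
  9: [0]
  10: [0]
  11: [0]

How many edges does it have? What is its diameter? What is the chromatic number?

Star graph S_{11}: the hub connects to all 11 leaves.
Edges = 11.
Diameter = 2 (any leaf to hub is 1, leaf to leaf through hub is 2).
Star graphs are bipartite (hub vs leaves), so chromatic number = 2.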